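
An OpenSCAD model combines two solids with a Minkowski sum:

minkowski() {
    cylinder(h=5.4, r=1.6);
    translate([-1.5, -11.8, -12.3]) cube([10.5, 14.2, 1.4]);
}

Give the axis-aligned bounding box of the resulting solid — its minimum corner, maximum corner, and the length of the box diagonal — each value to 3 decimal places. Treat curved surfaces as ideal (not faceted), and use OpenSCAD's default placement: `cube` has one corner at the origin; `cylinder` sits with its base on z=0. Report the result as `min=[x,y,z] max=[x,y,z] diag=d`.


A = translate([-1.5, -11.8, -12.3]) cube([10.5, 14.2, 1.4]) → bbox [-1.5,-11.8,-12.3] .. [9,2.4,-10.9]
B = cylinder(h=5.4, r=1.6) → bbox [-1.6,-1.6,0] .. [1.6,1.6,5.4]
lo = A.lo+B.lo = [-1.5-1.6, -11.8-1.6, -12.3+0] = [-3.100,-13.400,-12.300]
hi = A.hi+B.hi = [9+1.6, 2.4+1.6, -10.9+5.4] = [10.600,4.000,-5.500]
diag = √(13.7²+17.4²+6.8²) = √536.69 = 23.167

min=[-3.100,-13.400,-12.300] max=[10.600,4.000,-5.500] diag=23.167


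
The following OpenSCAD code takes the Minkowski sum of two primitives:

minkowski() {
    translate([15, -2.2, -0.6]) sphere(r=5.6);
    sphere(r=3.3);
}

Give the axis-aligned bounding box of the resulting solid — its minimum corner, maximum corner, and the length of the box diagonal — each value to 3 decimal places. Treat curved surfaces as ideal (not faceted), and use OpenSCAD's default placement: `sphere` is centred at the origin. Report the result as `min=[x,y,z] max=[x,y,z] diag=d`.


A = translate([15, -2.2, -0.6]) sphere(r=5.6) → bbox [9.4,-7.8,-6.2] .. [20.6,3.4,5]
B = sphere(r=3.3) → bbox [-3.3,-3.3,-3.3] .. [3.3,3.3,3.3]
lo = A.lo+B.lo = [9.4-3.3, -7.8-3.3, -6.2-3.3] = [6.100,-11.100,-9.500]
hi = A.hi+B.hi = [20.6+3.3, 3.4+3.3, 5+3.3] = [23.900,6.700,8.300]
diag = √(17.8²+17.8²+17.8²) = √950.52 = 30.831

min=[6.100,-11.100,-9.500] max=[23.900,6.700,8.300] diag=30.831


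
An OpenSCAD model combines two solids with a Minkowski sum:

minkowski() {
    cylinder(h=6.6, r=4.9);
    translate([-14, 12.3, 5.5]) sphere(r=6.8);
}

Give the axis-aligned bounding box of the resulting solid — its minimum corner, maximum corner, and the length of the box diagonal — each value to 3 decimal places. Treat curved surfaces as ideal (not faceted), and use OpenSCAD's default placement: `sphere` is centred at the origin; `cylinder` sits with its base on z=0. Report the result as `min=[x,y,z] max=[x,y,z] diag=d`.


A = translate([-14, 12.3, 5.5]) sphere(r=6.8) → bbox [-20.8,5.5,-1.3] .. [-7.2,19.1,12.3]
B = cylinder(h=6.6, r=4.9) → bbox [-4.9,-4.9,0] .. [4.9,4.9,6.6]
lo = A.lo+B.lo = [-20.8-4.9, 5.5-4.9, -1.3+0] = [-25.700,0.600,-1.300]
hi = A.hi+B.hi = [-7.2+4.9, 19.1+4.9, 12.3+6.6] = [-2.300,24.000,18.900]
diag = √(23.4²+23.4²+20.2²) = √1503.16 = 38.771

min=[-25.700,0.600,-1.300] max=[-2.300,24.000,18.900] diag=38.771


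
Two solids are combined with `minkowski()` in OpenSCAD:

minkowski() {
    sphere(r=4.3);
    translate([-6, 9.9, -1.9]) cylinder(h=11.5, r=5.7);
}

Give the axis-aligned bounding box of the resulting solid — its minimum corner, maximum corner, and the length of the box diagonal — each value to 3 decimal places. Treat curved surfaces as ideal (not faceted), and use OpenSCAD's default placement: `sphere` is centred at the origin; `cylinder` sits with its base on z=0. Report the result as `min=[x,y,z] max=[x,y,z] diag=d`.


A = translate([-6, 9.9, -1.9]) cylinder(h=11.5, r=5.7) → bbox [-11.7,4.2,-1.9] .. [-0.3,15.6,9.6]
B = sphere(r=4.3) → bbox [-4.3,-4.3,-4.3] .. [4.3,4.3,4.3]
lo = A.lo+B.lo = [-11.7-4.3, 4.2-4.3, -1.9-4.3] = [-16.000,-0.100,-6.200]
hi = A.hi+B.hi = [-0.3+4.3, 15.6+4.3, 9.6+4.3] = [4.000,19.900,13.900]
diag = √(20²+20²+20.1²) = √1204.01 = 34.699

min=[-16.000,-0.100,-6.200] max=[4.000,19.900,13.900] diag=34.699


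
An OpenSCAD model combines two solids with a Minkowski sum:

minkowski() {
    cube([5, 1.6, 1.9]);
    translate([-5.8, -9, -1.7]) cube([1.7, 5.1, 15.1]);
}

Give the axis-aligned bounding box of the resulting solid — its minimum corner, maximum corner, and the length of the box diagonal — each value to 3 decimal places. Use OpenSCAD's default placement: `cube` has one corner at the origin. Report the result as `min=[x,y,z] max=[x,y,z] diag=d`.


A = translate([-5.8, -9, -1.7]) cube([1.7, 5.1, 15.1]) → bbox [-5.8,-9,-1.7] .. [-4.1,-3.9,13.4]
B = cube([5, 1.6, 1.9]) → bbox [0,0,0] .. [5,1.6,1.9]
lo = A.lo+B.lo = [-5.8+0, -9+0, -1.7+0] = [-5.800,-9.000,-1.700]
hi = A.hi+B.hi = [-4.1+5, -3.9+1.6, 13.4+1.9] = [0.900,-2.300,15.300]
diag = √(6.7²+6.7²+17²) = √378.78 = 19.462

min=[-5.800,-9.000,-1.700] max=[0.900,-2.300,15.300] diag=19.462


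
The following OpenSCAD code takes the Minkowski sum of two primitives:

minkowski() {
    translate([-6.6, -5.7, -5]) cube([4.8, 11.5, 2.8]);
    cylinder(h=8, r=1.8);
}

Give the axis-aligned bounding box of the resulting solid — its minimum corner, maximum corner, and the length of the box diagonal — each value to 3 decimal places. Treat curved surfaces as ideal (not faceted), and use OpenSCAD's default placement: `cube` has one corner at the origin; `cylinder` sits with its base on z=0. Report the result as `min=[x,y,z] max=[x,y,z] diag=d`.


A = translate([-6.6, -5.7, -5]) cube([4.8, 11.5, 2.8]) → bbox [-6.6,-5.7,-5] .. [-1.8,5.8,-2.2]
B = cylinder(h=8, r=1.8) → bbox [-1.8,-1.8,0] .. [1.8,1.8,8]
lo = A.lo+B.lo = [-6.6-1.8, -5.7-1.8, -5+0] = [-8.400,-7.500,-5.000]
hi = A.hi+B.hi = [-1.8+1.8, 5.8+1.8, -2.2+8] = [0.000,7.600,5.800]
diag = √(8.4²+15.1²+10.8²) = √415.21 = 20.377

min=[-8.400,-7.500,-5.000] max=[0.000,7.600,5.800] diag=20.377


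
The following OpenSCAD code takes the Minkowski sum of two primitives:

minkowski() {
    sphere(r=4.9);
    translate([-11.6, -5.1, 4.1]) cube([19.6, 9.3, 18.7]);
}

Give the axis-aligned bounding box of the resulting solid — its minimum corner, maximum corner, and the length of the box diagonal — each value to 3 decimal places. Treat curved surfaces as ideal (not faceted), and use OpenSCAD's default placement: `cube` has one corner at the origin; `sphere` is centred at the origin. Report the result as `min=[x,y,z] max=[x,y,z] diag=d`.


A = translate([-11.6, -5.1, 4.1]) cube([19.6, 9.3, 18.7]) → bbox [-11.6,-5.1,4.1] .. [8,4.2,22.8]
B = sphere(r=4.9) → bbox [-4.9,-4.9,-4.9] .. [4.9,4.9,4.9]
lo = A.lo+B.lo = [-11.6-4.9, -5.1-4.9, 4.1-4.9] = [-16.500,-10.000,-0.800]
hi = A.hi+B.hi = [8+4.9, 4.2+4.9, 22.8+4.9] = [12.900,9.100,27.700]
diag = √(29.4²+19.1²+28.5²) = √2041.42 = 45.182

min=[-16.500,-10.000,-0.800] max=[12.900,9.100,27.700] diag=45.182


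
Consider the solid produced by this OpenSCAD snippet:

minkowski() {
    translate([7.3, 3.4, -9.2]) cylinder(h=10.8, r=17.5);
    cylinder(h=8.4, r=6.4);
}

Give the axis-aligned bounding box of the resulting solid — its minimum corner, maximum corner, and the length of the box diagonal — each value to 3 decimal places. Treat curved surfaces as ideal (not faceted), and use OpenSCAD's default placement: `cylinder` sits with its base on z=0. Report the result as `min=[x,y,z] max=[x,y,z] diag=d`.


A = translate([7.3, 3.4, -9.2]) cylinder(h=10.8, r=17.5) → bbox [-10.2,-14.1,-9.2] .. [24.8,20.9,1.6]
B = cylinder(h=8.4, r=6.4) → bbox [-6.4,-6.4,0] .. [6.4,6.4,8.4]
lo = A.lo+B.lo = [-10.2-6.4, -14.1-6.4, -9.2+0] = [-16.600,-20.500,-9.200]
hi = A.hi+B.hi = [24.8+6.4, 20.9+6.4, 1.6+8.4] = [31.200,27.300,10.000]
diag = √(47.8²+47.8²+19.2²) = √4938.32 = 70.273

min=[-16.600,-20.500,-9.200] max=[31.200,27.300,10.000] diag=70.273


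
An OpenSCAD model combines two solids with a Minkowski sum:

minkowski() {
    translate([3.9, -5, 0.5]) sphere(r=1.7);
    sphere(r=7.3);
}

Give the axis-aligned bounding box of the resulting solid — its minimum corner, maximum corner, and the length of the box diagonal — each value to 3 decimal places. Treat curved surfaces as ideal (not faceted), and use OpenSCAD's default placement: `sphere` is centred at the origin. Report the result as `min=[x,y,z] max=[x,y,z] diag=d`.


min=[-5.100,-14.000,-8.500] max=[12.900,4.000,9.500] diag=31.177

A = translate([3.9, -5, 0.5]) sphere(r=1.7) → bbox [2.2,-6.7,-1.2] .. [5.6,-3.3,2.2]
B = sphere(r=7.3) → bbox [-7.3,-7.3,-7.3] .. [7.3,7.3,7.3]
lo = A.lo+B.lo = [2.2-7.3, -6.7-7.3, -1.2-7.3] = [-5.100,-14.000,-8.500]
hi = A.hi+B.hi = [5.6+7.3, -3.3+7.3, 2.2+7.3] = [12.900,4.000,9.500]
diag = √(18²+18²+18²) = √972 = 31.177


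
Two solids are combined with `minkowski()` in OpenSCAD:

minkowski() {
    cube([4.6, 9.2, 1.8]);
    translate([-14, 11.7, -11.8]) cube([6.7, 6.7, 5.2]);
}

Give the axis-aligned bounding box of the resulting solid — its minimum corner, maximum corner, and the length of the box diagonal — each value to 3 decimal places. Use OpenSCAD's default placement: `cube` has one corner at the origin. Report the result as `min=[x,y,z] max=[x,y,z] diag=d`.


A = translate([-14, 11.7, -11.8]) cube([6.7, 6.7, 5.2]) → bbox [-14,11.7,-11.8] .. [-7.3,18.4,-6.6]
B = cube([4.6, 9.2, 1.8]) → bbox [0,0,0] .. [4.6,9.2,1.8]
lo = A.lo+B.lo = [-14+0, 11.7+0, -11.8+0] = [-14.000,11.700,-11.800]
hi = A.hi+B.hi = [-7.3+4.6, 18.4+9.2, -6.6+1.8] = [-2.700,27.600,-4.800]
diag = √(11.3²+15.9²+7²) = √429.5 = 20.724

min=[-14.000,11.700,-11.800] max=[-2.700,27.600,-4.800] diag=20.724


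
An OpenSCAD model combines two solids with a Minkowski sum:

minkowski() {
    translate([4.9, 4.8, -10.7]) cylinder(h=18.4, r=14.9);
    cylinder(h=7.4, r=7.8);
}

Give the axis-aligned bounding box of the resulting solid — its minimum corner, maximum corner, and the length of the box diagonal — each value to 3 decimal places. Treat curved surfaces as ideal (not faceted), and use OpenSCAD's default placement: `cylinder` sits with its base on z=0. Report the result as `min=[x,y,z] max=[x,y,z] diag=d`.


A = translate([4.9, 4.8, -10.7]) cylinder(h=18.4, r=14.9) → bbox [-10,-10.1,-10.7] .. [19.8,19.7,7.7]
B = cylinder(h=7.4, r=7.8) → bbox [-7.8,-7.8,0] .. [7.8,7.8,7.4]
lo = A.lo+B.lo = [-10-7.8, -10.1-7.8, -10.7+0] = [-17.800,-17.900,-10.700]
hi = A.hi+B.hi = [19.8+7.8, 19.7+7.8, 7.7+7.4] = [27.600,27.500,15.100]
diag = √(45.4²+45.4²+25.8²) = √4787.96 = 69.195

min=[-17.800,-17.900,-10.700] max=[27.600,27.500,15.100] diag=69.195


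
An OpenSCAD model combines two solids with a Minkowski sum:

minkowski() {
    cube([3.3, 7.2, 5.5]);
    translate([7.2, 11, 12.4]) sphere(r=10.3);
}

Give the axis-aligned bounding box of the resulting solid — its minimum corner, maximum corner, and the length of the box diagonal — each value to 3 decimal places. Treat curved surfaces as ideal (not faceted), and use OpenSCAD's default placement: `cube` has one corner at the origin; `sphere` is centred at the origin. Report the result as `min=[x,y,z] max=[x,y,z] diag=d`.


A = translate([7.2, 11, 12.4]) sphere(r=10.3) → bbox [-3.1,0.7,2.1] .. [17.5,21.3,22.7]
B = cube([3.3, 7.2, 5.5]) → bbox [0,0,0] .. [3.3,7.2,5.5]
lo = A.lo+B.lo = [-3.1+0, 0.7+0, 2.1+0] = [-3.100,0.700,2.100]
hi = A.hi+B.hi = [17.5+3.3, 21.3+7.2, 22.7+5.5] = [20.800,28.500,28.200]
diag = √(23.9²+27.8²+26.1²) = √2025.26 = 45.003

min=[-3.100,0.700,2.100] max=[20.800,28.500,28.200] diag=45.003


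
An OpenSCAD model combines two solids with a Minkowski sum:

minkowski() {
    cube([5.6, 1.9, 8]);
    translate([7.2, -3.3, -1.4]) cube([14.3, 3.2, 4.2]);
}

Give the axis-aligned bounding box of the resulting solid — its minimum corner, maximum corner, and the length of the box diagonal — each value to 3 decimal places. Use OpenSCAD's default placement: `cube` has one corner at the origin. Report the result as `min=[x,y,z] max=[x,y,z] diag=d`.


min=[7.200,-3.300,-1.400] max=[27.100,1.800,10.800] diag=23.893

A = translate([7.2, -3.3, -1.4]) cube([14.3, 3.2, 4.2]) → bbox [7.2,-3.3,-1.4] .. [21.5,-0.1,2.8]
B = cube([5.6, 1.9, 8]) → bbox [0,0,0] .. [5.6,1.9,8]
lo = A.lo+B.lo = [7.2+0, -3.3+0, -1.4+0] = [7.200,-3.300,-1.400]
hi = A.hi+B.hi = [21.5+5.6, -0.1+1.9, 2.8+8] = [27.100,1.800,10.800]
diag = √(19.9²+5.1²+12.2²) = √570.86 = 23.893


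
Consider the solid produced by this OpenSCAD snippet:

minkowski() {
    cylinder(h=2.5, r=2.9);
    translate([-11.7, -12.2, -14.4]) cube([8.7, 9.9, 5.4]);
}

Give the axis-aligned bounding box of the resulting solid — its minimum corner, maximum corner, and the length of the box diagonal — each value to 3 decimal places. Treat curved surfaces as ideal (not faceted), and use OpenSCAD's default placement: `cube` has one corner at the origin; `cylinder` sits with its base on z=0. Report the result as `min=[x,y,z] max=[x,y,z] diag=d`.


A = translate([-11.7, -12.2, -14.4]) cube([8.7, 9.9, 5.4]) → bbox [-11.7,-12.2,-14.4] .. [-3,-2.3,-9]
B = cylinder(h=2.5, r=2.9) → bbox [-2.9,-2.9,0] .. [2.9,2.9,2.5]
lo = A.lo+B.lo = [-11.7-2.9, -12.2-2.9, -14.4+0] = [-14.600,-15.100,-14.400]
hi = A.hi+B.hi = [-3+2.9, -2.3+2.9, -9+2.5] = [-0.100,0.600,-6.500]
diag = √(14.5²+15.7²+7.9²) = √519.15 = 22.785

min=[-14.600,-15.100,-14.400] max=[-0.100,0.600,-6.500] diag=22.785


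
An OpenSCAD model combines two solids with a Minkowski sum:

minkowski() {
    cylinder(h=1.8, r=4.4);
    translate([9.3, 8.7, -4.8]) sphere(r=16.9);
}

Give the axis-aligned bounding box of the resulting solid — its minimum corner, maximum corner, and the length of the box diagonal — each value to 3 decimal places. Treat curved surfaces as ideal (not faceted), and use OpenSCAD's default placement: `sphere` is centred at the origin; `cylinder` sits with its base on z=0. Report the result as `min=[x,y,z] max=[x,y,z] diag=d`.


A = translate([9.3, 8.7, -4.8]) sphere(r=16.9) → bbox [-7.6,-8.2,-21.7] .. [26.2,25.6,12.1]
B = cylinder(h=1.8, r=4.4) → bbox [-4.4,-4.4,0] .. [4.4,4.4,1.8]
lo = A.lo+B.lo = [-7.6-4.4, -8.2-4.4, -21.7+0] = [-12.000,-12.600,-21.700]
hi = A.hi+B.hi = [26.2+4.4, 25.6+4.4, 12.1+1.8] = [30.600,30.000,13.900]
diag = √(42.6²+42.6²+35.6²) = √4896.88 = 69.978

min=[-12.000,-12.600,-21.700] max=[30.600,30.000,13.900] diag=69.978


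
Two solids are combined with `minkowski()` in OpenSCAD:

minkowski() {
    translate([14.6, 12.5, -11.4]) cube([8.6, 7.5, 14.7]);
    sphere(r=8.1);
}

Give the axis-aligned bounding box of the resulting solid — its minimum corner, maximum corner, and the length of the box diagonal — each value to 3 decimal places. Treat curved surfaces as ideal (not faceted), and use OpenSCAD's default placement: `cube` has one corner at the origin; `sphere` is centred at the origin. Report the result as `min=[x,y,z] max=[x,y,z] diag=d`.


min=[6.500,4.400,-19.500] max=[31.300,28.100,11.400] diag=46.169

A = translate([14.6, 12.5, -11.4]) cube([8.6, 7.5, 14.7]) → bbox [14.6,12.5,-11.4] .. [23.2,20,3.3]
B = sphere(r=8.1) → bbox [-8.1,-8.1,-8.1] .. [8.1,8.1,8.1]
lo = A.lo+B.lo = [14.6-8.1, 12.5-8.1, -11.4-8.1] = [6.500,4.400,-19.500]
hi = A.hi+B.hi = [23.2+8.1, 20+8.1, 3.3+8.1] = [31.300,28.100,11.400]
diag = √(24.8²+23.7²+30.9²) = √2131.54 = 46.169


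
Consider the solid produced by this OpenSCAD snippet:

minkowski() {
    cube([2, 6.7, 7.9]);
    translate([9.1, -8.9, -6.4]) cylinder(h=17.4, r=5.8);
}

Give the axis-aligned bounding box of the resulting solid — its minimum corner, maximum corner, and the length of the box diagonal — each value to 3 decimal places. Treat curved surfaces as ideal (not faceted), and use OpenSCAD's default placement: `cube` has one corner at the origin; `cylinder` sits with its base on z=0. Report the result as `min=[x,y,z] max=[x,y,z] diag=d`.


min=[3.300,-14.700,-6.400] max=[16.900,3.600,18.900] diag=34.058

A = translate([9.1, -8.9, -6.4]) cylinder(h=17.4, r=5.8) → bbox [3.3,-14.7,-6.4] .. [14.9,-3.1,11]
B = cube([2, 6.7, 7.9]) → bbox [0,0,0] .. [2,6.7,7.9]
lo = A.lo+B.lo = [3.3+0, -14.7+0, -6.4+0] = [3.300,-14.700,-6.400]
hi = A.hi+B.hi = [14.9+2, -3.1+6.7, 11+7.9] = [16.900,3.600,18.900]
diag = √(13.6²+18.3²+25.3²) = √1159.94 = 34.058


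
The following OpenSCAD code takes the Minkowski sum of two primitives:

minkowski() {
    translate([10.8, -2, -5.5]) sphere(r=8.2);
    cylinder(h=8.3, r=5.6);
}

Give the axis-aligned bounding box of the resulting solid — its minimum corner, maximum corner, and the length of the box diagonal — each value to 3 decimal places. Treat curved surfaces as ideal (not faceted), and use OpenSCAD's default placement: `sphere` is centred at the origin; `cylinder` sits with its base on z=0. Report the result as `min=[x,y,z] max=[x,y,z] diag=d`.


min=[-3.000,-15.800,-13.700] max=[24.600,11.800,11.000] diag=46.191

A = translate([10.8, -2, -5.5]) sphere(r=8.2) → bbox [2.6,-10.2,-13.7] .. [19,6.2,2.7]
B = cylinder(h=8.3, r=5.6) → bbox [-5.6,-5.6,0] .. [5.6,5.6,8.3]
lo = A.lo+B.lo = [2.6-5.6, -10.2-5.6, -13.7+0] = [-3.000,-15.800,-13.700]
hi = A.hi+B.hi = [19+5.6, 6.2+5.6, 2.7+8.3] = [24.600,11.800,11.000]
diag = √(27.6²+27.6²+24.7²) = √2133.61 = 46.191


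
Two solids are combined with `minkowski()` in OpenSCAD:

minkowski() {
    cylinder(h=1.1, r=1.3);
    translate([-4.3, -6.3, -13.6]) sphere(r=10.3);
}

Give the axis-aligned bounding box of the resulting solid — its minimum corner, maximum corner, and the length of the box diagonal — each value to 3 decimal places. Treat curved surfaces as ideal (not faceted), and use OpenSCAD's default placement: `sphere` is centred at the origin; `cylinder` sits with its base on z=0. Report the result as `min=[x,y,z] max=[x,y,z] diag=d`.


min=[-15.900,-17.900,-23.900] max=[7.300,5.300,-2.200] diag=39.337

A = translate([-4.3, -6.3, -13.6]) sphere(r=10.3) → bbox [-14.6,-16.6,-23.9] .. [6,4,-3.3]
B = cylinder(h=1.1, r=1.3) → bbox [-1.3,-1.3,0] .. [1.3,1.3,1.1]
lo = A.lo+B.lo = [-14.6-1.3, -16.6-1.3, -23.9+0] = [-15.900,-17.900,-23.900]
hi = A.hi+B.hi = [6+1.3, 4+1.3, -3.3+1.1] = [7.300,5.300,-2.200]
diag = √(23.2²+23.2²+21.7²) = √1547.37 = 39.337


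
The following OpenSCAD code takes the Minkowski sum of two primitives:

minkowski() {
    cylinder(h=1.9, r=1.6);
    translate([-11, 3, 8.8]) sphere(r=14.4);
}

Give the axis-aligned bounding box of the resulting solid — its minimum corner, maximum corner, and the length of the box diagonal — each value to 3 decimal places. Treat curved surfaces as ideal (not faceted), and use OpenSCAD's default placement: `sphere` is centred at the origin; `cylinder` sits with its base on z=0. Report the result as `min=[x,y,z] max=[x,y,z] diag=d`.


A = translate([-11, 3, 8.8]) sphere(r=14.4) → bbox [-25.4,-11.4,-5.6] .. [3.4,17.4,23.2]
B = cylinder(h=1.9, r=1.6) → bbox [-1.6,-1.6,0] .. [1.6,1.6,1.9]
lo = A.lo+B.lo = [-25.4-1.6, -11.4-1.6, -5.6+0] = [-27.000,-13.000,-5.600]
hi = A.hi+B.hi = [3.4+1.6, 17.4+1.6, 23.2+1.9] = [5.000,19.000,25.100]
diag = √(32²+32²+30.7²) = √2990.49 = 54.685

min=[-27.000,-13.000,-5.600] max=[5.000,19.000,25.100] diag=54.685


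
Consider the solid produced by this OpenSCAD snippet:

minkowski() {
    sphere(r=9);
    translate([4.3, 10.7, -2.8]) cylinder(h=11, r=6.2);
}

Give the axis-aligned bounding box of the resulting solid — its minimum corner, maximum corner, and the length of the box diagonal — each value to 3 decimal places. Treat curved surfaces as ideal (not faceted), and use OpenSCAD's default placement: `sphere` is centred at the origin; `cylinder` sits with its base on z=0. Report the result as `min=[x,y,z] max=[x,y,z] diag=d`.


A = translate([4.3, 10.7, -2.8]) cylinder(h=11, r=6.2) → bbox [-1.9,4.5,-2.8] .. [10.5,16.9,8.2]
B = sphere(r=9) → bbox [-9,-9,-9] .. [9,9,9]
lo = A.lo+B.lo = [-1.9-9, 4.5-9, -2.8-9] = [-10.900,-4.500,-11.800]
hi = A.hi+B.hi = [10.5+9, 16.9+9, 8.2+9] = [19.500,25.900,17.200]
diag = √(30.4²+30.4²+29²) = √2689.32 = 51.859

min=[-10.900,-4.500,-11.800] max=[19.500,25.900,17.200] diag=51.859


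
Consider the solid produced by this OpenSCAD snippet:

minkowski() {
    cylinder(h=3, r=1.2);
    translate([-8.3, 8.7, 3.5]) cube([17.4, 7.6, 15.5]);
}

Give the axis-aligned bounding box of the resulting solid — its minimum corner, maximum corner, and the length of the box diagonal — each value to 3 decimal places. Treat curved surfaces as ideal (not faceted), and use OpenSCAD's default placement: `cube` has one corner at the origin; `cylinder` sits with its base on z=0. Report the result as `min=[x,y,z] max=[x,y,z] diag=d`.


A = translate([-8.3, 8.7, 3.5]) cube([17.4, 7.6, 15.5]) → bbox [-8.3,8.7,3.5] .. [9.1,16.3,19]
B = cylinder(h=3, r=1.2) → bbox [-1.2,-1.2,0] .. [1.2,1.2,3]
lo = A.lo+B.lo = [-8.3-1.2, 8.7-1.2, 3.5+0] = [-9.500,7.500,3.500]
hi = A.hi+B.hi = [9.1+1.2, 16.3+1.2, 19+3] = [10.300,17.500,22.000]
diag = √(19.8²+10²+18.5²) = √834.29 = 28.884

min=[-9.500,7.500,3.500] max=[10.300,17.500,22.000] diag=28.884


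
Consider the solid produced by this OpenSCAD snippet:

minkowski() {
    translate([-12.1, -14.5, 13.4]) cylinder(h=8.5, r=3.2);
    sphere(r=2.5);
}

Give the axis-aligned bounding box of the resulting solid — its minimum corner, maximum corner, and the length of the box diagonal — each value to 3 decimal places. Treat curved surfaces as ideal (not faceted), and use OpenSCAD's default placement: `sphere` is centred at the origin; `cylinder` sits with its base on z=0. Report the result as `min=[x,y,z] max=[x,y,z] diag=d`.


A = translate([-12.1, -14.5, 13.4]) cylinder(h=8.5, r=3.2) → bbox [-15.3,-17.7,13.4] .. [-8.9,-11.3,21.9]
B = sphere(r=2.5) → bbox [-2.5,-2.5,-2.5] .. [2.5,2.5,2.5]
lo = A.lo+B.lo = [-15.3-2.5, -17.7-2.5, 13.4-2.5] = [-17.800,-20.200,10.900]
hi = A.hi+B.hi = [-8.9+2.5, -11.3+2.5, 21.9+2.5] = [-6.400,-8.800,24.400]
diag = √(11.4²+11.4²+13.5²) = √442.17 = 21.028

min=[-17.800,-20.200,10.900] max=[-6.400,-8.800,24.400] diag=21.028


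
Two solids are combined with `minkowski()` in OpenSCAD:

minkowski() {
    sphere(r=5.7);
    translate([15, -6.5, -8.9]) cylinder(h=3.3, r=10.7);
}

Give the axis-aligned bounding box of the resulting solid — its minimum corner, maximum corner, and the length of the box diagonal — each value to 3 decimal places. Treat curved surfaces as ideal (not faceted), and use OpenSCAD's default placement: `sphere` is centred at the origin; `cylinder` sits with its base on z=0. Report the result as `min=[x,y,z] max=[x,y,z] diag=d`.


min=[-1.400,-22.900,-14.600] max=[31.400,9.900,0.100] diag=48.660

A = translate([15, -6.5, -8.9]) cylinder(h=3.3, r=10.7) → bbox [4.3,-17.2,-8.9] .. [25.7,4.2,-5.6]
B = sphere(r=5.7) → bbox [-5.7,-5.7,-5.7] .. [5.7,5.7,5.7]
lo = A.lo+B.lo = [4.3-5.7, -17.2-5.7, -8.9-5.7] = [-1.400,-22.900,-14.600]
hi = A.hi+B.hi = [25.7+5.7, 4.2+5.7, -5.6+5.7] = [31.400,9.900,0.100]
diag = √(32.8²+32.8²+14.7²) = √2367.77 = 48.660


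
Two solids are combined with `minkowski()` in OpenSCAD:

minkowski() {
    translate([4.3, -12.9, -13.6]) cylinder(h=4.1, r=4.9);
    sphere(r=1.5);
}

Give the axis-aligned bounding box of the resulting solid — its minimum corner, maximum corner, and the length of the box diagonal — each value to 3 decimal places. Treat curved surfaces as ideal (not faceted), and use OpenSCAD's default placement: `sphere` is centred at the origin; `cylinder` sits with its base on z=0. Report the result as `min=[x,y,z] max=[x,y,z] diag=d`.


A = translate([4.3, -12.9, -13.6]) cylinder(h=4.1, r=4.9) → bbox [-0.6,-17.8,-13.6] .. [9.2,-8,-9.5]
B = sphere(r=1.5) → bbox [-1.5,-1.5,-1.5] .. [1.5,1.5,1.5]
lo = A.lo+B.lo = [-0.6-1.5, -17.8-1.5, -13.6-1.5] = [-2.100,-19.300,-15.100]
hi = A.hi+B.hi = [9.2+1.5, -8+1.5, -9.5+1.5] = [10.700,-6.500,-8.000]
diag = √(12.8²+12.8²+7.1²) = √378.09 = 19.445

min=[-2.100,-19.300,-15.100] max=[10.700,-6.500,-8.000] diag=19.445


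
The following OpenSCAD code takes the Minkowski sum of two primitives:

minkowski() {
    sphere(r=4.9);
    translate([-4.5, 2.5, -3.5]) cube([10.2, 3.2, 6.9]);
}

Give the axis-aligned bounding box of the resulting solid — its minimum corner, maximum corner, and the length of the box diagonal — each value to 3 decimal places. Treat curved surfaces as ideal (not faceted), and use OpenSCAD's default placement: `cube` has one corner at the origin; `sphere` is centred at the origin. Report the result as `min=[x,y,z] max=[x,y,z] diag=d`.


A = translate([-4.5, 2.5, -3.5]) cube([10.2, 3.2, 6.9]) → bbox [-4.5,2.5,-3.5] .. [5.7,5.7,3.4]
B = sphere(r=4.9) → bbox [-4.9,-4.9,-4.9] .. [4.9,4.9,4.9]
lo = A.lo+B.lo = [-4.5-4.9, 2.5-4.9, -3.5-4.9] = [-9.400,-2.400,-8.400]
hi = A.hi+B.hi = [5.7+4.9, 5.7+4.9, 3.4+4.9] = [10.600,10.600,8.300]
diag = √(20²+13²+16.7²) = √847.89 = 29.119

min=[-9.400,-2.400,-8.400] max=[10.600,10.600,8.300] diag=29.119


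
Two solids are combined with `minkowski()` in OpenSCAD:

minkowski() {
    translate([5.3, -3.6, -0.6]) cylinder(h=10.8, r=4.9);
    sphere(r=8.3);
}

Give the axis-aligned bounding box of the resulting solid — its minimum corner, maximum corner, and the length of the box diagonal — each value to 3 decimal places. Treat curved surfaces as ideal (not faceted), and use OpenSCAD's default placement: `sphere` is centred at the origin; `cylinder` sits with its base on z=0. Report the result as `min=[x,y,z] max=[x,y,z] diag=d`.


min=[-7.900,-16.800,-8.900] max=[18.500,9.600,18.500] diag=46.311

A = translate([5.3, -3.6, -0.6]) cylinder(h=10.8, r=4.9) → bbox [0.4,-8.5,-0.6] .. [10.2,1.3,10.2]
B = sphere(r=8.3) → bbox [-8.3,-8.3,-8.3] .. [8.3,8.3,8.3]
lo = A.lo+B.lo = [0.4-8.3, -8.5-8.3, -0.6-8.3] = [-7.900,-16.800,-8.900]
hi = A.hi+B.hi = [10.2+8.3, 1.3+8.3, 10.2+8.3] = [18.500,9.600,18.500]
diag = √(26.4²+26.4²+27.4²) = √2144.68 = 46.311


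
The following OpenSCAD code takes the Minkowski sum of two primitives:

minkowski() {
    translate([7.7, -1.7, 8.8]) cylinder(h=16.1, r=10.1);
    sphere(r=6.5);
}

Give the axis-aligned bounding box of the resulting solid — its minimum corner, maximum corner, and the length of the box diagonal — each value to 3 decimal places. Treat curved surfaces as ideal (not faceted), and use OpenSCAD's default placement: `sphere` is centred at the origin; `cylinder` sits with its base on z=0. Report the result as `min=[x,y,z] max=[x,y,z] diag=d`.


A = translate([7.7, -1.7, 8.8]) cylinder(h=16.1, r=10.1) → bbox [-2.4,-11.8,8.8] .. [17.8,8.4,24.9]
B = sphere(r=6.5) → bbox [-6.5,-6.5,-6.5] .. [6.5,6.5,6.5]
lo = A.lo+B.lo = [-2.4-6.5, -11.8-6.5, 8.8-6.5] = [-8.900,-18.300,2.300]
hi = A.hi+B.hi = [17.8+6.5, 8.4+6.5, 24.9+6.5] = [24.300,14.900,31.400]
diag = √(33.2²+33.2²+29.1²) = √3051.29 = 55.238

min=[-8.900,-18.300,2.300] max=[24.300,14.900,31.400] diag=55.238


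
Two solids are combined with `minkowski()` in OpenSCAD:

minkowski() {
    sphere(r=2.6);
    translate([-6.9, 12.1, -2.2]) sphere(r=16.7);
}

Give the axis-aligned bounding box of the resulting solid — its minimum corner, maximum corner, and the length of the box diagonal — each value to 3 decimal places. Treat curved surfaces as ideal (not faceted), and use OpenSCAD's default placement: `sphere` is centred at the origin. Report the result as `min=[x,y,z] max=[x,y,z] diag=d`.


min=[-26.200,-7.200,-21.500] max=[12.400,31.400,17.100] diag=66.857

A = translate([-6.9, 12.1, -2.2]) sphere(r=16.7) → bbox [-23.6,-4.6,-18.9] .. [9.8,28.8,14.5]
B = sphere(r=2.6) → bbox [-2.6,-2.6,-2.6] .. [2.6,2.6,2.6]
lo = A.lo+B.lo = [-23.6-2.6, -4.6-2.6, -18.9-2.6] = [-26.200,-7.200,-21.500]
hi = A.hi+B.hi = [9.8+2.6, 28.8+2.6, 14.5+2.6] = [12.400,31.400,17.100]
diag = √(38.6²+38.6²+38.6²) = √4469.88 = 66.857


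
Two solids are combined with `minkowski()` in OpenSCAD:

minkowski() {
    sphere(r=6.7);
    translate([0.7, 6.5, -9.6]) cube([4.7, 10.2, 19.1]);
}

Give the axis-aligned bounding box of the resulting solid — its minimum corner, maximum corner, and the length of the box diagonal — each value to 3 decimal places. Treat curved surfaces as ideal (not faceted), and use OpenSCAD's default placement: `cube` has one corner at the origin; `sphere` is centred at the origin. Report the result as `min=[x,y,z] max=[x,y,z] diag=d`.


min=[-6.000,-0.200,-16.300] max=[12.100,23.400,16.200] diag=44.055

A = translate([0.7, 6.5, -9.6]) cube([4.7, 10.2, 19.1]) → bbox [0.7,6.5,-9.6] .. [5.4,16.7,9.5]
B = sphere(r=6.7) → bbox [-6.7,-6.7,-6.7] .. [6.7,6.7,6.7]
lo = A.lo+B.lo = [0.7-6.7, 6.5-6.7, -9.6-6.7] = [-6.000,-0.200,-16.300]
hi = A.hi+B.hi = [5.4+6.7, 16.7+6.7, 9.5+6.7] = [12.100,23.400,16.200]
diag = √(18.1²+23.6²+32.5²) = √1940.82 = 44.055


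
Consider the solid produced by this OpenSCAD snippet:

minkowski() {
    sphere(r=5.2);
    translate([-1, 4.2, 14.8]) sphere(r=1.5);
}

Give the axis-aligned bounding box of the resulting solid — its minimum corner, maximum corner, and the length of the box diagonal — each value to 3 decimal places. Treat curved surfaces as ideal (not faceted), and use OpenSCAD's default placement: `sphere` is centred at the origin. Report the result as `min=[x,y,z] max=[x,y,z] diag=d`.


A = translate([-1, 4.2, 14.8]) sphere(r=1.5) → bbox [-2.5,2.7,13.3] .. [0.5,5.7,16.3]
B = sphere(r=5.2) → bbox [-5.2,-5.2,-5.2] .. [5.2,5.2,5.2]
lo = A.lo+B.lo = [-2.5-5.2, 2.7-5.2, 13.3-5.2] = [-7.700,-2.500,8.100]
hi = A.hi+B.hi = [0.5+5.2, 5.7+5.2, 16.3+5.2] = [5.700,10.900,21.500]
diag = √(13.4²+13.4²+13.4²) = √538.68 = 23.209

min=[-7.700,-2.500,8.100] max=[5.700,10.900,21.500] diag=23.209


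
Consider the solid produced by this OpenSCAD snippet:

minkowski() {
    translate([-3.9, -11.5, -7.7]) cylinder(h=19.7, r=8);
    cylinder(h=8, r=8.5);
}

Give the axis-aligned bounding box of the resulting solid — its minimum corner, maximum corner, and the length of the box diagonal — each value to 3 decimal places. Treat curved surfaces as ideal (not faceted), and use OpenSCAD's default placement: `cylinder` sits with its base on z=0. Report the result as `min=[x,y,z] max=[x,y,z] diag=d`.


min=[-20.400,-28.000,-7.700] max=[12.600,5.000,20.000] diag=54.271

A = translate([-3.9, -11.5, -7.7]) cylinder(h=19.7, r=8) → bbox [-11.9,-19.5,-7.7] .. [4.1,-3.5,12]
B = cylinder(h=8, r=8.5) → bbox [-8.5,-8.5,0] .. [8.5,8.5,8]
lo = A.lo+B.lo = [-11.9-8.5, -19.5-8.5, -7.7+0] = [-20.400,-28.000,-7.700]
hi = A.hi+B.hi = [4.1+8.5, -3.5+8.5, 12+8] = [12.600,5.000,20.000]
diag = √(33²+33²+27.7²) = √2945.29 = 54.271


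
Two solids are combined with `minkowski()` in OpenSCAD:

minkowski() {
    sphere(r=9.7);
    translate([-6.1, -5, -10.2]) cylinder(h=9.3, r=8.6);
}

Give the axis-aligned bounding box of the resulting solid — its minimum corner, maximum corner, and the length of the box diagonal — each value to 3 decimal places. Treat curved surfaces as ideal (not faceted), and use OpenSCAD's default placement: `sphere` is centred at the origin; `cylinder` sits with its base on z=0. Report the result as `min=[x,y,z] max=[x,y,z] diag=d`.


A = translate([-6.1, -5, -10.2]) cylinder(h=9.3, r=8.6) → bbox [-14.7,-13.6,-10.2] .. [2.5,3.6,-0.9]
B = sphere(r=9.7) → bbox [-9.7,-9.7,-9.7] .. [9.7,9.7,9.7]
lo = A.lo+B.lo = [-14.7-9.7, -13.6-9.7, -10.2-9.7] = [-24.400,-23.300,-19.900]
hi = A.hi+B.hi = [2.5+9.7, 3.6+9.7, -0.9+9.7] = [12.200,13.300,8.800]
diag = √(36.6²+36.6²+28.7²) = √3502.81 = 59.185

min=[-24.400,-23.300,-19.900] max=[12.200,13.300,8.800] diag=59.185


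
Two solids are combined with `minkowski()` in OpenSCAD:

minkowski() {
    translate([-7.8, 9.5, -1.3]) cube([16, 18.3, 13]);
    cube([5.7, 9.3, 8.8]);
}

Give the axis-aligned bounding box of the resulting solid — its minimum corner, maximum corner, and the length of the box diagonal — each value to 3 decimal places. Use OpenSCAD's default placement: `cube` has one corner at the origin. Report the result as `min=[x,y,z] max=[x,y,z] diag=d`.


min=[-7.800,9.500,-1.300] max=[13.900,37.100,20.500] diag=41.327

A = translate([-7.8, 9.5, -1.3]) cube([16, 18.3, 13]) → bbox [-7.8,9.5,-1.3] .. [8.2,27.8,11.7]
B = cube([5.7, 9.3, 8.8]) → bbox [0,0,0] .. [5.7,9.3,8.8]
lo = A.lo+B.lo = [-7.8+0, 9.5+0, -1.3+0] = [-7.800,9.500,-1.300]
hi = A.hi+B.hi = [8.2+5.7, 27.8+9.3, 11.7+8.8] = [13.900,37.100,20.500]
diag = √(21.7²+27.6²+21.8²) = √1707.89 = 41.327


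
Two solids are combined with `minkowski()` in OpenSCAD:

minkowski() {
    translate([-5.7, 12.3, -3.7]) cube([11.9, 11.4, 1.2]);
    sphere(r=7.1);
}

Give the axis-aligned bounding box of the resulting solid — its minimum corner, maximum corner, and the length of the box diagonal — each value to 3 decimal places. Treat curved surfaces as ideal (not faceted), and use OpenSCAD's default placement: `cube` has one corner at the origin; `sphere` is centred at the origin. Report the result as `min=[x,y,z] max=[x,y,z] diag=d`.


A = translate([-5.7, 12.3, -3.7]) cube([11.9, 11.4, 1.2]) → bbox [-5.7,12.3,-3.7] .. [6.2,23.7,-2.5]
B = sphere(r=7.1) → bbox [-7.1,-7.1,-7.1] .. [7.1,7.1,7.1]
lo = A.lo+B.lo = [-5.7-7.1, 12.3-7.1, -3.7-7.1] = [-12.800,5.200,-10.800]
hi = A.hi+B.hi = [6.2+7.1, 23.7+7.1, -2.5+7.1] = [13.300,30.800,4.600]
diag = √(26.1²+25.6²+15.4²) = √1573.73 = 39.670

min=[-12.800,5.200,-10.800] max=[13.300,30.800,4.600] diag=39.670


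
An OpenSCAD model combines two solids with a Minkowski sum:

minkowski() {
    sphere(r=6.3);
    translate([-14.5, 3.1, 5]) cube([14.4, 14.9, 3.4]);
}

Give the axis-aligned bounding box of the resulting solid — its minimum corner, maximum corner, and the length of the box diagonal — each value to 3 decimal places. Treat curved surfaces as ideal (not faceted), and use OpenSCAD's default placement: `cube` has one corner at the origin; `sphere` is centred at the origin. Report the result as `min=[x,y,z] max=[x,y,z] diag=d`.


min=[-20.800,-3.200,-1.300] max=[6.200,24.300,14.700] diag=41.728

A = translate([-14.5, 3.1, 5]) cube([14.4, 14.9, 3.4]) → bbox [-14.5,3.1,5] .. [-0.1,18,8.4]
B = sphere(r=6.3) → bbox [-6.3,-6.3,-6.3] .. [6.3,6.3,6.3]
lo = A.lo+B.lo = [-14.5-6.3, 3.1-6.3, 5-6.3] = [-20.800,-3.200,-1.300]
hi = A.hi+B.hi = [-0.1+6.3, 18+6.3, 8.4+6.3] = [6.200,24.300,14.700]
diag = √(27²+27.5²+16²) = √1741.25 = 41.728


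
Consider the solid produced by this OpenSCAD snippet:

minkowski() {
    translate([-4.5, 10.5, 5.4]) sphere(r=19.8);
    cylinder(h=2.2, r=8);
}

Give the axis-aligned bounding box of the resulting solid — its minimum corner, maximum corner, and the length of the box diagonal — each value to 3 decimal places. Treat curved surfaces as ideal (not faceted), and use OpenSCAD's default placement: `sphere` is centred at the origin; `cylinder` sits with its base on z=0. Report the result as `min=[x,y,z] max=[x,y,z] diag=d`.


min=[-32.300,-17.300,-14.400] max=[23.300,38.300,27.400] diag=89.050

A = translate([-4.5, 10.5, 5.4]) sphere(r=19.8) → bbox [-24.3,-9.3,-14.4] .. [15.3,30.3,25.2]
B = cylinder(h=2.2, r=8) → bbox [-8,-8,0] .. [8,8,2.2]
lo = A.lo+B.lo = [-24.3-8, -9.3-8, -14.4+0] = [-32.300,-17.300,-14.400]
hi = A.hi+B.hi = [15.3+8, 30.3+8, 25.2+2.2] = [23.300,38.300,27.400]
diag = √(55.6²+55.6²+41.8²) = √7929.96 = 89.050


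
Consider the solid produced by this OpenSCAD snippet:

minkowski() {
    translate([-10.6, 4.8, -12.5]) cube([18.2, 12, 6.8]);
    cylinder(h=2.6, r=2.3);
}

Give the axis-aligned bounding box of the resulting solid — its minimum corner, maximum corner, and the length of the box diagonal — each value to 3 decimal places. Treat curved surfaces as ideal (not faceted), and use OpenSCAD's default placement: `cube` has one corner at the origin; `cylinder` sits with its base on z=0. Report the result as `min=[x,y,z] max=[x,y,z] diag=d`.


min=[-12.900,2.500,-12.500] max=[9.900,19.100,-3.100] diag=29.728

A = translate([-10.6, 4.8, -12.5]) cube([18.2, 12, 6.8]) → bbox [-10.6,4.8,-12.5] .. [7.6,16.8,-5.7]
B = cylinder(h=2.6, r=2.3) → bbox [-2.3,-2.3,0] .. [2.3,2.3,2.6]
lo = A.lo+B.lo = [-10.6-2.3, 4.8-2.3, -12.5+0] = [-12.900,2.500,-12.500]
hi = A.hi+B.hi = [7.6+2.3, 16.8+2.3, -5.7+2.6] = [9.900,19.100,-3.100]
diag = √(22.8²+16.6²+9.4²) = √883.76 = 29.728


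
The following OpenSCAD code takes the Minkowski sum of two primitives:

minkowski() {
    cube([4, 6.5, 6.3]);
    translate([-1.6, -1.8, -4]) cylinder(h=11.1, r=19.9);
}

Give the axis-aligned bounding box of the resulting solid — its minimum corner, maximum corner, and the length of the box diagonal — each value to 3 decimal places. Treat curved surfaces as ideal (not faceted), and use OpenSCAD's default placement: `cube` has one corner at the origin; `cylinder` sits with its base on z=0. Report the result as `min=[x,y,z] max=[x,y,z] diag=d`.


A = translate([-1.6, -1.8, -4]) cylinder(h=11.1, r=19.9) → bbox [-21.5,-21.7,-4] .. [18.3,18.1,7.1]
B = cube([4, 6.5, 6.3]) → bbox [0,0,0] .. [4,6.5,6.3]
lo = A.lo+B.lo = [-21.5+0, -21.7+0, -4+0] = [-21.500,-21.700,-4.000]
hi = A.hi+B.hi = [18.3+4, 18.1+6.5, 7.1+6.3] = [22.300,24.600,13.400]
diag = √(43.8²+46.3²+17.4²) = √4364.89 = 66.067

min=[-21.500,-21.700,-4.000] max=[22.300,24.600,13.400] diag=66.067


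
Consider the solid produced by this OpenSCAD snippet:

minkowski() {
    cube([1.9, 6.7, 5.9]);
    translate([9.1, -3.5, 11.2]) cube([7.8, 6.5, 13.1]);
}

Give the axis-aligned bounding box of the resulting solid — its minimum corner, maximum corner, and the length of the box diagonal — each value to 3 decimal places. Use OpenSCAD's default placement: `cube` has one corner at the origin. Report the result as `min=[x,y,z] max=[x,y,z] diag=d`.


A = translate([9.1, -3.5, 11.2]) cube([7.8, 6.5, 13.1]) → bbox [9.1,-3.5,11.2] .. [16.9,3,24.3]
B = cube([1.9, 6.7, 5.9]) → bbox [0,0,0] .. [1.9,6.7,5.9]
lo = A.lo+B.lo = [9.1+0, -3.5+0, 11.2+0] = [9.100,-3.500,11.200]
hi = A.hi+B.hi = [16.9+1.9, 3+6.7, 24.3+5.9] = [18.800,9.700,30.200]
diag = √(9.7²+13.2²+19²) = √629.33 = 25.086

min=[9.100,-3.500,11.200] max=[18.800,9.700,30.200] diag=25.086


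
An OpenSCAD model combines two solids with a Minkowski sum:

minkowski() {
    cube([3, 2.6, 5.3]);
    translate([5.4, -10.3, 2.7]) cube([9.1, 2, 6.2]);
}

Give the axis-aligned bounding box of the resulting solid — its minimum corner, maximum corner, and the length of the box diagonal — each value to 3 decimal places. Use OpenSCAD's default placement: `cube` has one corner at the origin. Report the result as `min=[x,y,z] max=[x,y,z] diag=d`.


min=[5.400,-10.300,2.700] max=[17.500,-5.700,14.200] diag=17.315

A = translate([5.4, -10.3, 2.7]) cube([9.1, 2, 6.2]) → bbox [5.4,-10.3,2.7] .. [14.5,-8.3,8.9]
B = cube([3, 2.6, 5.3]) → bbox [0,0,0] .. [3,2.6,5.3]
lo = A.lo+B.lo = [5.4+0, -10.3+0, 2.7+0] = [5.400,-10.300,2.700]
hi = A.hi+B.hi = [14.5+3, -8.3+2.6, 8.9+5.3] = [17.500,-5.700,14.200]
diag = √(12.1²+4.6²+11.5²) = √299.82 = 17.315


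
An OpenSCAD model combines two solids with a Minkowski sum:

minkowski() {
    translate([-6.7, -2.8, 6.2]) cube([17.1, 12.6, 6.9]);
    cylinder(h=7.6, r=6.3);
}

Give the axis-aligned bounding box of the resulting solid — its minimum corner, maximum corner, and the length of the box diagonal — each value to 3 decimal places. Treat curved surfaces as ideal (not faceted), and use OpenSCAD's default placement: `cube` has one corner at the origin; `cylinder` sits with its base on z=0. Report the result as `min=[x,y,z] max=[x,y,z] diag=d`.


min=[-13.000,-9.100,6.200] max=[16.700,16.100,20.700] diag=41.562

A = translate([-6.7, -2.8, 6.2]) cube([17.1, 12.6, 6.9]) → bbox [-6.7,-2.8,6.2] .. [10.4,9.8,13.1]
B = cylinder(h=7.6, r=6.3) → bbox [-6.3,-6.3,0] .. [6.3,6.3,7.6]
lo = A.lo+B.lo = [-6.7-6.3, -2.8-6.3, 6.2+0] = [-13.000,-9.100,6.200]
hi = A.hi+B.hi = [10.4+6.3, 9.8+6.3, 13.1+7.6] = [16.700,16.100,20.700]
diag = √(29.7²+25.2²+14.5²) = √1727.38 = 41.562


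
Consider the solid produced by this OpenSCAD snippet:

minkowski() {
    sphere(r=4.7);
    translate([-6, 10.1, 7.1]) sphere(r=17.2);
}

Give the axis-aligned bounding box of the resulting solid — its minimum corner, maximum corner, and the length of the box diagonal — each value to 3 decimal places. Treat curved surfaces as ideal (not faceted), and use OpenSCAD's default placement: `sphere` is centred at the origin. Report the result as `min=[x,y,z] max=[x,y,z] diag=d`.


A = translate([-6, 10.1, 7.1]) sphere(r=17.2) → bbox [-23.2,-7.1,-10.1] .. [11.2,27.3,24.3]
B = sphere(r=4.7) → bbox [-4.7,-4.7,-4.7] .. [4.7,4.7,4.7]
lo = A.lo+B.lo = [-23.2-4.7, -7.1-4.7, -10.1-4.7] = [-27.900,-11.800,-14.800]
hi = A.hi+B.hi = [11.2+4.7, 27.3+4.7, 24.3+4.7] = [15.900,32.000,29.000]
diag = √(43.8²+43.8²+43.8²) = √5755.32 = 75.864

min=[-27.900,-11.800,-14.800] max=[15.900,32.000,29.000] diag=75.864
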